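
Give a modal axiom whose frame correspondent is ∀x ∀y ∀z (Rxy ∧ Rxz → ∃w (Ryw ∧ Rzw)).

◇□ψ → □◇ψ

The condition is convergence. The .2 schema ◇□ψ → □◇ψ defines it.
Suppose ◇□ψ→□◇ψ is valid. Take Rxy, Rxz and set V(ψ)={w : Ryw}. Then □ψ at y so ◇□ψ at x, so □◇ψ at x, so ◇ψ at z, giving w with Rzw and Ryw.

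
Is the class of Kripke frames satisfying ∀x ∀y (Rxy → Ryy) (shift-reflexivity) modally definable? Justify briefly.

Yes: it is shift-reflexivity, defined by the T□ schema □(□r → r).
Suppose □(□r→r) is valid. Take Rxy and set V(r)={w : Ryw}. Then at y, □r holds; since □(□r→r) at x, □r→r at y, so r at y, i.e. Ryy.

Definable; □(□r → r) defines it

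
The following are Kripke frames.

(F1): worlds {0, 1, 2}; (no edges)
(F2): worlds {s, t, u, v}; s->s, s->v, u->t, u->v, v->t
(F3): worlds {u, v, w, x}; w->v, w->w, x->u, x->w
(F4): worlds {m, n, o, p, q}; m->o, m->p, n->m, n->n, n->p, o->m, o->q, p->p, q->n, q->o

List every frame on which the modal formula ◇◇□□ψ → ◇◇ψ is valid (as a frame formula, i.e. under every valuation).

(F1), (F4)

Frame correspondent (Sahlqvist): ∀x ∀y (xR²y → ∃w (yR²w ∧ xR²w)) — i.e. a generalized confluence (Geach) condition.
(F1): satisfies the condition.
(F2): fails — sR²t but no w with tR²w and sR²w.
(F3): fails — wR²v but no t with vR²t and wR²t.
(F4): satisfies the condition.
Valid on: (F1), (F4).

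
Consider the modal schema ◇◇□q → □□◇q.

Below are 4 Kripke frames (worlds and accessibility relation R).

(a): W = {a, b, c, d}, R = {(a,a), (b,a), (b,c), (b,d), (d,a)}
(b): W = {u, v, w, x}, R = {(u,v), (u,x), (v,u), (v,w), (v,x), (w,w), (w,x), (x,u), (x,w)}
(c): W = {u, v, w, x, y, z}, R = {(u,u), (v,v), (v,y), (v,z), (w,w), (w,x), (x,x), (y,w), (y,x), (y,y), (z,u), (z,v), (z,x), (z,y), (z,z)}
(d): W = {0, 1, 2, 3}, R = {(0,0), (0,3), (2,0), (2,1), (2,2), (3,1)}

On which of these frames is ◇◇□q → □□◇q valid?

(a)

Frame correspondent (Sahlqvist): ∀x ∀y ∀z ((xR²y ∧ xR²z) → ∃w (yRw ∧ zRw)) — i.e. a generalized confluence (Geach) condition.
(a): satisfies the condition.
(b): fails — uR²u, uR²x but no t with uRt and xRt.
(c): fails — vR²u, vR²v but no t with uRt and vRt.
(d): fails — 0R²0, 0R²1 but no w with 0Rw and 1Rw.
Valid on: (a).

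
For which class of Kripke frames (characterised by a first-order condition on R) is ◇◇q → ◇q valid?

Equivalently (dual form): □q → □□q.
Suppose □q→□□q is valid. Take Rxy, Ryz and set V(q)={w : Rxw}. Then □q at x, so □□q at x, so □q at y, so q at z, i.e. Rxz.

Transitivity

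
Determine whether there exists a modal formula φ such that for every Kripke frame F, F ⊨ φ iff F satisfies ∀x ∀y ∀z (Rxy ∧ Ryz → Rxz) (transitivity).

This is a Sahlqvist condition; the 4 axiom □q → □□q defines it.
Suppose □q→□□q is valid. Take Rxy, Ryz and set V(q)={w : Rxw}. Then □q at x, so □□q at x, so □q at y, so q at z, i.e. Rxz.

Yes, by □q → □□q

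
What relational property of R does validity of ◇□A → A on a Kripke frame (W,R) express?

Symmetry

This is frame-equivalent to A → □◇A (substitute ¬A for A and contrapose).
Suppose A→□◇A is valid. Take Rxy and set V(A)={x}. Then A at x, so □◇A at x, so ◇A at y, so some z with Ryz has A; z=x, i.e. Ryx.
The converse is a direct semantic check.
So the correspondent is symmetry.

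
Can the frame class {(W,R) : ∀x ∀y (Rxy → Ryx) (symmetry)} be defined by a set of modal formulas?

Yes, by r → □◇r

Yes: it is symmetry, defined by the B schema r → □◇r.
Suppose r→□◇r is valid. Take Rxy and set V(r)={x}. Then r at x, so □◇r at x, so ◇r at y, so some z with Ryz has r; z=x, i.e. Ryx.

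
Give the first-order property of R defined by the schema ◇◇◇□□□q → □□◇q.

This is a Sahlqvist (Geach-type) schema ◇^3□^3q → □^2◇^1q.
Minimal-valuation argument: fix x; take any y with xR^3y and any z with xR^2z. Set V(q) to the set of worlds R-reachable from y in exactly 3 steps. Then □^3q holds at y, so the antecedent holds at x; validity forces ◇^1q at z, giving a w with zR^1w and yR^3w.
First-order correspondent: ∀x ∀y ∀z ((xR³y ∧ xR²z) → ∃w (yR³w ∧ zRw)).

∀x ∀y ∀z ((xR³y ∧ xR²z) → ∃w (yR³w ∧ zRw))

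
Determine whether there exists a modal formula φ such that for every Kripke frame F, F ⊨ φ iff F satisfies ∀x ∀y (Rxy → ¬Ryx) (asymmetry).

Any modally definable frame class is closed under surjective bounded morphisms.
The 5-cycle (worlds w0,w1,w2,w3,w4 with w0→w1→w2→w3→w4→w0) is asymmetric. Mapping every world to a single reflexive point • is a surjective bounded morphism, and the reflexive point is not asymmetric (R•• but asymmetry requires ¬R••).
So no modal formula (or set of formulas) defines exactly the asymmetric frames.

Not definable by any modal formula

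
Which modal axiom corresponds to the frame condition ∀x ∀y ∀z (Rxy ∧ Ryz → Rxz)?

This is transitivity; the standard corresponding axiom is 4: □q → □□q.
Suppose □q→□□q is valid. Take Rxy, Ryz and set V(q)={w : Rxw}. Then □q at x, so □□q at x, so □q at y, so q at z, i.e. Rxz.

□q → □□q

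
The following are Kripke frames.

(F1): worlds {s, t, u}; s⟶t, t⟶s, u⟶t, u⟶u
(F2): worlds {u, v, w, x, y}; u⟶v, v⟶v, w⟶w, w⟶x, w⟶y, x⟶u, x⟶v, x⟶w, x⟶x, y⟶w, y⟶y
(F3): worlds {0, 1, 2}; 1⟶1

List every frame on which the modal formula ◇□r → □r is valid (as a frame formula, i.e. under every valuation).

(F3)

This is the axiom for the Euclidean property; its first-order frame correspondent is ∀x ∀y ∀z (Rxy ∧ Rxz → Ryz).
(F1): fails — Rst and Rst but not Rtt.
(F2): fails — Rwx and Rwy but not Rxy.
(F3): satisfies the condition.
Valid on: (F3).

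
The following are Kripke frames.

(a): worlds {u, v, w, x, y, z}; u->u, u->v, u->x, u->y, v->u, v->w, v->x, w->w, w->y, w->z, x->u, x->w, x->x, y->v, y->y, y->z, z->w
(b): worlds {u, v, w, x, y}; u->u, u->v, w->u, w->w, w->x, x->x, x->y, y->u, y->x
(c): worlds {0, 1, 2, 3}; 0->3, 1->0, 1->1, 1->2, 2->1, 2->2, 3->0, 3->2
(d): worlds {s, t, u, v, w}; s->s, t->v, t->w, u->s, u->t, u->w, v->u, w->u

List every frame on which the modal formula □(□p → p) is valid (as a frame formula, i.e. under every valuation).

The schema corresponds to shift-reflexivity: ∀x ∀y (Rxy → Ryy).
(a): fails — Ruv but not Rvv.
(b): fails — Ruv but not Rvv.
(c): fails — R10 but not R00.
(d): fails — Rtv but not Rvv.
Valid on no frame.

none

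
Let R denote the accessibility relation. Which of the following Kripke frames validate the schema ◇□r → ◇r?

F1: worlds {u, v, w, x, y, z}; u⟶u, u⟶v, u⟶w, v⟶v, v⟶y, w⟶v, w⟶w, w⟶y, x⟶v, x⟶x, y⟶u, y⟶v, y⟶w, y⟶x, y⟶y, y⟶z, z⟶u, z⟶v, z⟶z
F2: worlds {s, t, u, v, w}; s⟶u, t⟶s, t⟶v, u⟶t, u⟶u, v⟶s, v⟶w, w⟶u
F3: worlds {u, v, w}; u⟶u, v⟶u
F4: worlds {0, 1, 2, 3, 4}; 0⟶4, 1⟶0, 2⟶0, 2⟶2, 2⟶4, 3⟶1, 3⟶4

F1, F3

Frame correspondent (Sahlqvist): ∀x ∀y (xRy → ∃w (yRw ∧ xRw)) — i.e. a generalized confluence (Geach) condition.
F1: condition met.
F2: fails — tRs but no w* with sRw* and tRw*.
F3: condition met.
F4: fails — 0R4 but no w with 4Rw and 0Rw.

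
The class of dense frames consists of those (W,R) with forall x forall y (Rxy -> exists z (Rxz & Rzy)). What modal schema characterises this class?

□□q → □q

This is density; the standard corresponding axiom is C4: □□q → □q.
Suppose □□q→□q is valid. Take Rxy and set V(q)={w : xR²w}. Then □□q at x, so □q at x, so q at y, i.e. ∃z(Rxz∧Rzy).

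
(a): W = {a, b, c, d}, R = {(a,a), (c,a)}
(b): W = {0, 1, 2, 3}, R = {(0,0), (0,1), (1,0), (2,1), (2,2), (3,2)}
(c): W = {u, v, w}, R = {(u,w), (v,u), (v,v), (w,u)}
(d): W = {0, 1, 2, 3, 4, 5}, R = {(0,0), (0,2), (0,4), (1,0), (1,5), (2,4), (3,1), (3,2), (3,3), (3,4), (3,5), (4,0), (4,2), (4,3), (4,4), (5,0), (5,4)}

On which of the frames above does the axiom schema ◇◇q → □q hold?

The schema corresponds to a generalized confluence (Geach) condition: ∀x ∀y ∀z ((xR²y ∧ xRz) → ∃w (y = w ∧ z = w)).
(a): satisfies the condition.
(b): fails — 0R²0, 0R1 but 0 ≠ 1.
(c): fails — uR²u, uRw but u ≠ w.
(d): fails — 0R²0, 0R2 but 0 ≠ 2.
Valid on: (a).

(a)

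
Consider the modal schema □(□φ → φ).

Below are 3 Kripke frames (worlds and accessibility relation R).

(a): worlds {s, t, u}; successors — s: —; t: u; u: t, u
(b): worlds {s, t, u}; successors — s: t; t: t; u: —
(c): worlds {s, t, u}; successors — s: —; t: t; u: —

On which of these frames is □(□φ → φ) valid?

(b), (c)

Frame correspondent (Sahlqvist): ∀x ∀y (Rxy → Ryy) — i.e. shift-reflexivity.
(a): fails — Rut but not Rtt.
(b): satisfies the condition.
(c): satisfies the condition.
Valid on: (b), (c).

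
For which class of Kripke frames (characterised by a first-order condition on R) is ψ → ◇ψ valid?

reflexivity

Equivalently (dual form): □ψ → ψ.
Suppose □ψ→ψ is valid. At any x set V(ψ)={w : Rxw}. Then □ψ holds at x, so ψ holds at x, i.e. Rxx.
Conversely, any frame satisfying ∀x Rxx validates the schema.
Frame condition: ∀x Rxx.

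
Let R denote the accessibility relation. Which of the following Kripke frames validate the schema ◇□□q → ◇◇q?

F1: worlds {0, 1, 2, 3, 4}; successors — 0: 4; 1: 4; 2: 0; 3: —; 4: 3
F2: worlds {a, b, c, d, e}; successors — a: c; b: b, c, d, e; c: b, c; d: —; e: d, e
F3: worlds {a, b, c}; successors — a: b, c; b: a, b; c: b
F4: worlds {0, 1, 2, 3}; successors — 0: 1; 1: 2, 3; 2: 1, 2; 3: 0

This is the axiom for a generalized confluence (Geach) condition; its first-order frame correspondent is ∀x ∀y (xRy → ∃w (yR²w ∧ xR²w)).
F1: fails — 0R4 but no w with 4R²w and 0R²w.
F2: fails — bRd but no w with dR²w and bR²w.
F3: holds.
F4: fails — 3R0 but no w with 0R²w and 3R²w.

F3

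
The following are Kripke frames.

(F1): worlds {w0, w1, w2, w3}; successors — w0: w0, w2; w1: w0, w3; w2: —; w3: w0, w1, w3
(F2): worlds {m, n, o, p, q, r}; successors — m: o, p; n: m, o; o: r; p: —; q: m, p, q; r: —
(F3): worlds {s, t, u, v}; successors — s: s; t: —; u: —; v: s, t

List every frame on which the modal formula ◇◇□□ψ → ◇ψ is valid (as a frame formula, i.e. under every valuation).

(F3)

The schema corresponds to a generalized confluence (Geach) condition: ∀x ∀y (xR²y → ∃w (yR²w ∧ xRw)).
(F1): fails — w0R²w2 but no w with w2R²w and w0Rw.
(F2): fails — mR²r but no w with rR²w and mRw.
(F3): ✓.
Valid on: (F3).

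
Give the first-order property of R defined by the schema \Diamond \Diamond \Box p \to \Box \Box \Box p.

This is a Sahlqvist (Geach-type) schema ◇^2□^1p → □^3◇^0p.
Minimal-valuation argument: fix x; take any y with xR^2y and any z with xR^3z. Set V(p) to the set of worlds R-reachable from y in exactly 1 step. Then □^1p holds at y, so the antecedent holds at x; validity forces ◇^0p at z, giving a w with zR^0w and yR^1w.
First-order correspondent: \forall x \forall y \forall z ((x R^2 y \wedge x R^3 z) \to \exists w (yRw \wedge z = w)).

\forall x \forall y \forall z ((x R^2 y \wedge x R^3 z) \to \exists w (yRw \wedge z = w))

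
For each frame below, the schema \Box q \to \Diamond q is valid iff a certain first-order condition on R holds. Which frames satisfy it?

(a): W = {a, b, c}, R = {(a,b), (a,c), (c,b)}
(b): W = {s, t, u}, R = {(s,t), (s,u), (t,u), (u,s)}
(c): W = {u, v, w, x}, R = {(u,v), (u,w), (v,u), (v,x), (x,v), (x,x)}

The schema corresponds to seriality: \forall x \exists y Rxy.
(a): fails — world b has no successor.
(b): ✓.
(c): fails — world w has no successor.

(b)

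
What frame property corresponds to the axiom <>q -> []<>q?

This schema is the 5 axiom.
Its frame correspondent is the Euclidean property — forall x forall y forall z (Rxy & Rxz -> Ryz).

the Euclidean property: forall x forall y forall z (Rxy & Rxz -> Ryz)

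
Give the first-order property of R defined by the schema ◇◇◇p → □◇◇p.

∀x ∀y ∀z ((xR³y ∧ xRz) → ∃w (y = w ∧ zR²w))

This is a Sahlqvist (Geach-type) schema ◇^3□^0p → □^1◇^2p.
First-order correspondent: ∀x ∀y ∀z ((xR³y ∧ xRz) → ∃w (y = w ∧ zR²w)).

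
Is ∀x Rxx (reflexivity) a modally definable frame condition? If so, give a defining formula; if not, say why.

Yes — defined by □r → r

Yes: it is reflexivity, defined by the T schema □r → r.
Suppose □r→r is valid. At any x set V(r)={w : Rxw}. Then □r holds at x, so r holds at x, i.e. Rxx.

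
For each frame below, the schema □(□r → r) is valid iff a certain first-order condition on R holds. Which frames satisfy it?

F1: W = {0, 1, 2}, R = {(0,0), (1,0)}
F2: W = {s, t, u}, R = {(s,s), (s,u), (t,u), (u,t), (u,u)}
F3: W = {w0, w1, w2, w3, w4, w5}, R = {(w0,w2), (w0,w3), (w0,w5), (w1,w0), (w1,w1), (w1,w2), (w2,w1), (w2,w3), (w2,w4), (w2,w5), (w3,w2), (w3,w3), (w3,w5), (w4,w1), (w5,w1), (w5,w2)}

F1

Frame correspondent (Sahlqvist): ∀x ∀y (Rxy → Ryy) — i.e. shift-reflexivity.
F1: holds.
F2: fails — Rut but not Rtt.
F3: fails — Rw1w0 but not Rw0w0.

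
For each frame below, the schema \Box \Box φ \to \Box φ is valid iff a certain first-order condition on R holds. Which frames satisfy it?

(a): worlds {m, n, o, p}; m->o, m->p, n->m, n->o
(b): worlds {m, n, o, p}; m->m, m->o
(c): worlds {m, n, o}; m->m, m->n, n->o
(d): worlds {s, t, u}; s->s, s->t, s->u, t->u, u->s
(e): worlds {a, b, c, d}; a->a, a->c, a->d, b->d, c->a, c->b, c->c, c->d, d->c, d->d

This is the axiom for density; its first-order frame correspondent is \forall x \forall y (Rxy \to \exists z (Rxz \wedge Rzy)).
(a): fails — Rnm but no z with Rnz and Rzm.
(b): ✓.
(c): fails — Rno but no z with Rnz and Rzo.
(d): fails — Rtu but no z with Rtz and Rzu.
(e): ✓.
Valid on: (b), (e).

(b), (e)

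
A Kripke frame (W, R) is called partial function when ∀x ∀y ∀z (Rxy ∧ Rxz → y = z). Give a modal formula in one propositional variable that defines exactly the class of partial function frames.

The condition is partial functionality. The CD schema ◇s → □s defines it.
Suppose ◇s→□s is valid. Take Rxy, Rxz and set V(s)={y}. Then ◇s at x, so □s at x, so s at z, i.e. z=y.

◇s → □s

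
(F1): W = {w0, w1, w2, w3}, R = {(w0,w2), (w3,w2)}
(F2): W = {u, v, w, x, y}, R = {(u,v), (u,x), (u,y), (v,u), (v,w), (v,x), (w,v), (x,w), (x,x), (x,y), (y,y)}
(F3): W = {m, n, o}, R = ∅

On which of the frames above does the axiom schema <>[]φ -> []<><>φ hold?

The schema corresponds to a generalized confluence (Geach) condition: forall x forall y forall z ((xRy & xRz) -> exists w (yRw & z R^2 w)).
(F1): fails — w0Rw2, w0Rw2 but no w with w2Rw and w2R²w.
(F2): fails — uRv, uRy but no t with vRt and yR²t.
(F3): holds.

(F3)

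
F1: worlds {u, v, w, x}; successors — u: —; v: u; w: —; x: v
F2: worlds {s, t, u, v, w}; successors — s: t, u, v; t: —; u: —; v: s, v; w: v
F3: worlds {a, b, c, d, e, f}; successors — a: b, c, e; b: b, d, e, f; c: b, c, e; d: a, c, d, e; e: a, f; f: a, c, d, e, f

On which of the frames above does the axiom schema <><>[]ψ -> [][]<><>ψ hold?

F3

The schema corresponds to a generalized confluence (Geach) condition: forall x forall y forall z ((x R^2 y & x R^2 z) -> exists w (yRw & z R^2 w)).
F1: fails — xR²u, xR²u but no t with uRt and uR²t.
F2: fails — vR²s, vR²t but no w* with sRw* and tR²w*.
F3: satisfies the condition.
Valid on: F3.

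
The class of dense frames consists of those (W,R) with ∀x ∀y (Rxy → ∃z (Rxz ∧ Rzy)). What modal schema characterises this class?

The condition is density. The C4 schema □□r → □r defines it.
Suppose □□r→□r is valid. Take Rxy and set V(r)={w : xR²w}. Then □□r at x, so □r at x, so r at y, i.e. ∃z(Rxz∧Rzy).

□□r → □r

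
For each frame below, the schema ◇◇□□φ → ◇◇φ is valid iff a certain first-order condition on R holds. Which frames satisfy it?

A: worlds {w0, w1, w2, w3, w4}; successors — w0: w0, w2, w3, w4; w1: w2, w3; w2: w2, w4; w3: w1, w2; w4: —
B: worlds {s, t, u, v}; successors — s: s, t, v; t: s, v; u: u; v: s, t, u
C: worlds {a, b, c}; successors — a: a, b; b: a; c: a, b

This is the axiom for a generalized confluence (Geach) condition; its first-order frame correspondent is ∀x ∀y (xR²y → ∃w (yR²w ∧ xR²w)).
A: fails — w0R²w4 but no w with w4R²w and w0R²w.
B: ✓.
C: ✓.
Valid on: B, C.

B, C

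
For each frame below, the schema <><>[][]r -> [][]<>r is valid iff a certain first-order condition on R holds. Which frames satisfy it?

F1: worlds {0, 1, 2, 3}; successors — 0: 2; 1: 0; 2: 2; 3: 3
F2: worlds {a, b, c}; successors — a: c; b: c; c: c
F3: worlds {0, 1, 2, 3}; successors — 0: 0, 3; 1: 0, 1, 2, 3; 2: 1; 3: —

Frame correspondent (Sahlqvist): forall x forall y forall z ((x R^2 y & x R^2 z) -> exists w (y R^2 w & zRw)) — i.e. a generalized confluence (Geach) condition.
F1: ✓.
F2: ✓.
F3: fails — 0R²0, 0R²3 but no w with 0R²w and 3Rw.

F1, F2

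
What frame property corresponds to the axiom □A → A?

Reflexivity

This schema is the T axiom.
Its frame correspondent is reflexivity — ∀x Rxx.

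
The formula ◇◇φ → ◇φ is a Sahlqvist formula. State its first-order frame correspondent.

transitivity

Equivalently (dual form): □φ → □□φ.
Suppose □φ→□□φ is valid. Take Rxy, Ryz and set V(φ)={w : Rxw}. Then □φ at x, so □□φ at x, so □φ at y, so φ at z, i.e. Rxz.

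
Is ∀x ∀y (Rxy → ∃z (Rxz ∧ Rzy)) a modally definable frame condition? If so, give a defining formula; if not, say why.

Yes: it is density, defined by the C4 schema □□r → □r.
Suppose □□r→□r is valid. Take Rxy and set V(r)={w : xR²w}. Then □□r at x, so □r at x, so r at y, i.e. ∃z(Rxz∧Rzy).

Yes, by □□r → □r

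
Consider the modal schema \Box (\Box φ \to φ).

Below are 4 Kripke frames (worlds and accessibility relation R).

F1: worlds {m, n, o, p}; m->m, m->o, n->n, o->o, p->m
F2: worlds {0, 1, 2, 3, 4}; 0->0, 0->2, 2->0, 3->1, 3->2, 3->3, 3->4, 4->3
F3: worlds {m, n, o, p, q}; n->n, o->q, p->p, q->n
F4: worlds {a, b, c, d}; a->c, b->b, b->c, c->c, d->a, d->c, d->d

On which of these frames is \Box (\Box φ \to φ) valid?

Frame correspondent (Sahlqvist): \forall x \forall y (Rxy \to Ryy) — i.e. shift-reflexivity.
F1: holds.
F2: fails — R34 but not R44.
F3: fails — Roq but not Rqq.
F4: fails — Rda but not Raa.

F1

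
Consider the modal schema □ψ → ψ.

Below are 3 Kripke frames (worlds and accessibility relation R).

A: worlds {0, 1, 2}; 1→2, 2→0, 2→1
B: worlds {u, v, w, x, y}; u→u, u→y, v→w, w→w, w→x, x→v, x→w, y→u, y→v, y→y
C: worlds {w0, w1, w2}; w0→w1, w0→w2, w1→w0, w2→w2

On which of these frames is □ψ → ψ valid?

The schema corresponds to reflexivity: ∀x Rxx.
A: fails — world 0 does not see itself.
B: fails — world v does not see itself.
C: fails — world w0 does not see itself.
Valid on no frame.

none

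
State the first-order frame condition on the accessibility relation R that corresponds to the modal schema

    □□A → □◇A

This is a Sahlqvist (Geach-type) schema ◇^0□^2A → □^1◇^1A.
First-order correspondent: ∀x ∀z (xRz → ∃w (xR²w ∧ zRw)).

∀x ∀z (xRz → ∃w (xR²w ∧ zRw))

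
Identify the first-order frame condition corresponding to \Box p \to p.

Suppose □p→p is valid. At any x set V(p)={w : Rxw}. Then □p holds at x, so p holds at x, i.e. Rxx.

reflexivity: \forall x Rxx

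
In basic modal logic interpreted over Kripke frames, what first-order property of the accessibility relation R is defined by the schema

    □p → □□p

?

transitivity: ∀x ∀y ∀z (Rxy ∧ Ryz → Rxz)

Suppose □p→□□p is valid. Take Rxy, Ryz and set V(p)={w : Rxw}. Then □p at x, so □□p at x, so □p at y, so p at z, i.e. Rxz.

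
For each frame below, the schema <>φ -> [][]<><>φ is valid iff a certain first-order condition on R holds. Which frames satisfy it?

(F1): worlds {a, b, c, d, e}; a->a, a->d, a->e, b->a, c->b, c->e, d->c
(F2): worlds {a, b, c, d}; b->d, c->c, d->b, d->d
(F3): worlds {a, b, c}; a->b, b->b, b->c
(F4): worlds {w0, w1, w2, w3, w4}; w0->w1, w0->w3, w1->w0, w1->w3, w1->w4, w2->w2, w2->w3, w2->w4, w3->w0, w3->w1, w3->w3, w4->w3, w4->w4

(F2)

Frame correspondent (Sahlqvist): forall x forall y forall z ((xRy & x R^2 z) -> exists w (y = w & z R^2 w)) — i.e. a generalized confluence (Geach) condition.
(F1): fails — aRa, aR²d but no w with a=w and dR²w.
(F2): condition met.
(F3): fails — aRb, aR²c but no w with b=w and cR²w.
(F4): fails — w2Rw2, w2R²w0 but no w with w2=w and w0R²w.
Valid on: (F2).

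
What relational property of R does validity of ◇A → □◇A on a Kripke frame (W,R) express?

This schema is the 5 axiom.
It corresponds to the Euclidean property: ∀x ∀y ∀z (Rxy ∧ Rxz → Ryz).

the Euclidean property: ∀x ∀y ∀z (Rxy ∧ Rxz → Ryz)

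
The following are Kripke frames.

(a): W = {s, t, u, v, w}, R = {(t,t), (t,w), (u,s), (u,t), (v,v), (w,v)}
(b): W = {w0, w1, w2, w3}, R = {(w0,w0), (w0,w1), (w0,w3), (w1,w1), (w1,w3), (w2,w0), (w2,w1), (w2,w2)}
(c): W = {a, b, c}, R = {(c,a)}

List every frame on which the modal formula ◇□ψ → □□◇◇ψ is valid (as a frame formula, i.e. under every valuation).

This is the axiom for a generalized confluence (Geach) condition; its first-order frame correspondent is ∀x ∀y ∀z ((xRy ∧ xR²z) → ∃w (yRw ∧ zR²w)).
(a): fails — tRt, tR²v but no w* with tRw* and vR²w*.
(b): fails — w0Rw0, w0R²w3 but no w with w0Rw and w3R²w.
(c): condition met.

(c)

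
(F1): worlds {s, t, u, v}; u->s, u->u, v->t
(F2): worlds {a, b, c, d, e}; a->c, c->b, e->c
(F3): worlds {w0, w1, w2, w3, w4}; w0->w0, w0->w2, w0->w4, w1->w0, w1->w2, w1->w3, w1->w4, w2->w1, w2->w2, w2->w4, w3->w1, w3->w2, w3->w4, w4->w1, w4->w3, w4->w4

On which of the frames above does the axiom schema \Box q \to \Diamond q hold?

(F3)

This is the axiom for seriality; its first-order frame correspondent is \forall x \exists y Rxy.
(F1): fails — world s has no successor.
(F2): fails — world b has no successor.
(F3): ✓.
Valid on: (F3).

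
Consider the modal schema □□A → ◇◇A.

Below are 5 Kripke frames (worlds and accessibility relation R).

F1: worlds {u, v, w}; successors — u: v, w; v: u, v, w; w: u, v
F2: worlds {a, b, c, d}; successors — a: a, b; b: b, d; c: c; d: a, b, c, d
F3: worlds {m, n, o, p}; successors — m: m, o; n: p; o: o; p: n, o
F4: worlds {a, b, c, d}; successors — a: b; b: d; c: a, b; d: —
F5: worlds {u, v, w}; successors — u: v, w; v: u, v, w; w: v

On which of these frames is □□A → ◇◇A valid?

F1, F2, F3, F5

Frame correspondent (Sahlqvist): ∀x ∃w (xR²w ∧ xR²w) — i.e. a generalized confluence (Geach) condition.
F1: condition met.
F2: condition met.
F3: condition met.
F4: fails — at b but no w with bR²w and bR²w.
F5: condition met.
Valid on: F1, F2, F3, F5.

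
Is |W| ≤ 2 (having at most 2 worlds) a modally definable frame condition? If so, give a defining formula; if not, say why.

Not definable by any modal formula

Any modally definable frame class is closed under disjoint unions.
Any modal formula valid on each of 3 disjoint one-world frames is valid on their disjoint union (validity is preserved under disjoint unions). Each one-world frame has |W|=1≤2, but the union has |W|=3.
Hence having at most 2 worlds is not modally definable.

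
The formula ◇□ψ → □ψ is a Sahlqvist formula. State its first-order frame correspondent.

Equivalently (dual form): ◇ψ → □◇ψ.
Suppose ◇ψ→□◇ψ is valid. Take Rxy, Rxz and set V(ψ)={y}. Then ◇ψ at x, so □◇ψ at x, so ◇ψ at z, so some w with Rzw has ψ; w=y, i.e. Rzy. By symmetry of the argument, Ryz.

the Euclidean property: ∀x ∀y ∀z (Rxy ∧ Rxz → Ryz)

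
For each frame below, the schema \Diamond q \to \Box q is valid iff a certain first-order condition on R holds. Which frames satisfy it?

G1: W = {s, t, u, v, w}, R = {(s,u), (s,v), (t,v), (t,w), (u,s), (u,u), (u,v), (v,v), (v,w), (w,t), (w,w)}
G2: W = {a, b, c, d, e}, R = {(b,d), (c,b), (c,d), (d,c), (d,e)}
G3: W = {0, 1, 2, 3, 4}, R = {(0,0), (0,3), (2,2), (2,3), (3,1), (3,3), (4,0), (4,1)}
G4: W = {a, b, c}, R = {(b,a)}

Frame correspondent (Sahlqvist): \forall x \forall y \forall z (Rxy \wedge Rxz \to y = z) — i.e. partial functionality.
G1: fails — s sees both u and v.
G2: fails — c sees both b and d.
G3: fails — 0 sees both 0 and 3.
G4: holds.

G4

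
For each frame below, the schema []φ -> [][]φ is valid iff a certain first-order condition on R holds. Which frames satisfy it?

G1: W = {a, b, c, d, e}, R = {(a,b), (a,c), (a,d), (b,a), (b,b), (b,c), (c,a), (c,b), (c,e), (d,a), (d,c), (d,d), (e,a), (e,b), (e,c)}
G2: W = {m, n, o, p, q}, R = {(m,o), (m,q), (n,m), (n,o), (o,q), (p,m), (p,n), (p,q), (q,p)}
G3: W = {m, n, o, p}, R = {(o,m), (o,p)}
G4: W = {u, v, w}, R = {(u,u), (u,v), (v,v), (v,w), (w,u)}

Frame correspondent (Sahlqvist): forall x forall y forall z (Rxy & Ryz -> Rxz) — i.e. transitivity.
G1: fails — Rbc and Rce but not Rbe.
G2: fails — Rpm and Rmo but not Rpo.
G3: holds.
G4: fails — Ruv and Rvw but not Ruw.
Valid on: G3.

G3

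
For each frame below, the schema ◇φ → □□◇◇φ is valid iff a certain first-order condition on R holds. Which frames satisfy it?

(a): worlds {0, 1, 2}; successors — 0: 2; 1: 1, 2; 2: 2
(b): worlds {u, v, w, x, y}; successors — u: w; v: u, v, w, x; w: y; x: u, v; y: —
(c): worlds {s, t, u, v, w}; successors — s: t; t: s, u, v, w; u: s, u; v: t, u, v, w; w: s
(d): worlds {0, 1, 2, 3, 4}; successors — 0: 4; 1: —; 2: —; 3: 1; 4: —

Frame correspondent (Sahlqvist): ∀x ∀y ∀z ((xRy ∧ xR²z) → ∃w (y = w ∧ zR²w)) — i.e. a generalized confluence (Geach) condition.
(a): fails — 1R1, 1R²2 but no w with 1=w and 2R²w.
(b): fails — uRw, uR²y but no t with w=t and yR²t.
(c): fails — sRt, sR²s but no w* with t=w* and sR²w*.
(d): condition met.

(d)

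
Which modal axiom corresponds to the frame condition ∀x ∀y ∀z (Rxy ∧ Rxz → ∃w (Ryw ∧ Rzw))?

◇□ψ → □◇ψ

A defining formula is ◇□ψ → □◇ψ (the .2 axiom).
Suppose ◇□ψ→□◇ψ is valid. Take Rxy, Rxz and set V(ψ)={w : Ryw}. Then □ψ at y so ◇□ψ at x, so □◇ψ at x, so ◇ψ at z, giving w with Rzw and Ryw.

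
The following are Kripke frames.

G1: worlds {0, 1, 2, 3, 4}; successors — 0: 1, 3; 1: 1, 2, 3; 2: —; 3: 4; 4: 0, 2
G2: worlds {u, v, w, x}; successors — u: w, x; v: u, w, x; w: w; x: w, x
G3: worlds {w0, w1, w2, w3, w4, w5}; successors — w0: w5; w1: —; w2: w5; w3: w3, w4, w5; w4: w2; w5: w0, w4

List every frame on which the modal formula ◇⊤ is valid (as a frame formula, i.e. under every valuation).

This is the axiom for seriality; its first-order frame correspondent is ∀x ∃y Rxy.
G1: fails — world 2 has no successor.
G2: satisfies the condition.
G3: fails — world w1 has no successor.

G2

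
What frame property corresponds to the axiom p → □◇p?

Suppose p→□◇p is valid. Take Rxy and set V(p)={x}. Then p at x, so □◇p at x, so ◇p at y, so some z with Ryz has p; z=x, i.e. Ryx.
Conversely, on a frame with symmetry the schema holds at every world under every valuation.
Frame condition: ∀x ∀y (Rxy → Ryx).

Symmetry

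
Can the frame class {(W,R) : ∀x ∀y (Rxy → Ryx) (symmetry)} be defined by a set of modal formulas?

Yes: it is symmetry, defined by the B schema q → □◇q.
Suppose q→□◇q is valid. Take Rxy and set V(q)={x}. Then q at x, so □◇q at x, so ◇q at y, so some z with Ryz has q; z=x, i.e. Ryx.

Yes — defined by q → □◇q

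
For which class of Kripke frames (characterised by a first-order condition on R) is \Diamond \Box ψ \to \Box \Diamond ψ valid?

convergence: \forall x \forall y \forall z (Rxy \wedge Rxz \to \exists w (Ryw \wedge Rzw))

Suppose ◇□ψ→□◇ψ is valid. Take Rxy, Rxz and set V(ψ)={w : Ryw}. Then □ψ at y so ◇□ψ at x, so □◇ψ at x, so ◇ψ at z, giving w with Rzw and Ryw.
The converse is a direct semantic check.
So the correspondent is convergence.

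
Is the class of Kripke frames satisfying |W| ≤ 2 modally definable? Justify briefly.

No

Any modally definable frame class is closed under disjoint unions.
Any modal formula valid on each of 3 disjoint one-world frames is valid on their disjoint union (validity is preserved under disjoint unions). Each one-world frame has |W|=1≤2, but the union has |W|=3.
So the class is not modally definable.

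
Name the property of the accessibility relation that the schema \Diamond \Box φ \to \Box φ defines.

the Euclidean property

This schema is equivalent to the 5 axiom ◇φ → □◇φ.
Its frame correspondent is the Euclidean property — \forall x \forall y \forall z (Rxy \wedge Rxz \to Ryz).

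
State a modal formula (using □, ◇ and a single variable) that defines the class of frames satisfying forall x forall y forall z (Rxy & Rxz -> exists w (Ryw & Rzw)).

◇□s → □◇s

A defining formula is ◇□s → □◇s (the .2 axiom).
Suppose ◇□s→□◇s is valid. Take Rxy, Rxz and set V(s)={w : Ryw}. Then □s at y so ◇□s at x, so □◇s at x, so ◇s at z, giving w with Rzw and Ryw.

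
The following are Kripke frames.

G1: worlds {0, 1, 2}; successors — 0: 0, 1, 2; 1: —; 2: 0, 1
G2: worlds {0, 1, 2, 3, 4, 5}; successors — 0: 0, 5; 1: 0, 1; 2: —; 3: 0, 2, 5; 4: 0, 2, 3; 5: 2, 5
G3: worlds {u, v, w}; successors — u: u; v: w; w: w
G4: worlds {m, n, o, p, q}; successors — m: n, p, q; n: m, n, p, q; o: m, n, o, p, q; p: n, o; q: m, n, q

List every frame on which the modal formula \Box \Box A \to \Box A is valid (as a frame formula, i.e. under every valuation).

Frame correspondent (Sahlqvist): \forall x \forall y (Rxy \to \exists z (Rxz \wedge Rzy)) — i.e. density.
G1: ✓.
G2: fails — R43 but no z with R4z and Rz3.
G3: ✓.
G4: ✓.
Valid on: G1, G3, G4.

G1, G3, G4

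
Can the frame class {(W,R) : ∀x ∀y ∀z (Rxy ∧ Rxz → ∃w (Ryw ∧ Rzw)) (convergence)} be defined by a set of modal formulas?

Yes — defined by ◇□p → □◇p

The condition is convergence. A defining modal formula is ◇□p → □◇p.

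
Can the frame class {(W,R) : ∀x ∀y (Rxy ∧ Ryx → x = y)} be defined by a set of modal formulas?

Any modally definable frame class is closed under surjective bounded morphisms.
The 4-cycle (worlds 0,1,2,3 with 0→1→2→3→0) is antisymmetric. Sending even-indexed worlds to a and odd-indexed worlds to b is a surjective bounded morphism onto the two-world frame with a↔b, which is not antisymmetric.
So the class is not modally definable.

Not definable by any modal formula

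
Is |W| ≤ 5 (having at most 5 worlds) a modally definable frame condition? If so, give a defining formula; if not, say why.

Any modally definable frame class is closed under disjoint unions.
Any modal formula valid on each of 6 disjoint one-world frames is valid on their disjoint union (validity is preserved under disjoint unions). Each one-world frame has |W|=1≤5, but the union has |W|=6.
So no modal formula (or set of formulas) defines exactly the |W|≤5 frames.

No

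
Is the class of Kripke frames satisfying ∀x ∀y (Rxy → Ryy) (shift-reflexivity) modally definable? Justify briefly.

Yes, by □(□p → p)

The condition is shift-reflexivity. A defining modal formula is □(□p → p).
Suppose □(□p→p) is valid. Take Rxy and set V(p)={w : Ryw}. Then at y, □p holds; since □(□p→p) at x, □p→p at y, so p at y, i.e. Ryy.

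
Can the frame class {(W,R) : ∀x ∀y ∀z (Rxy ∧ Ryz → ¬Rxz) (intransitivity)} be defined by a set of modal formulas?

Not definable by any modal formula

If a class were modally definable it would be closed under surjective bounded morphisms (Goldblatt–Thomason).
The 7-cycle (worlds a,b,c,d,e,f,g with a→b→c→d→e→f→g→a) is intransitive. Mapping every world to a single reflexive point • is a surjective bounded morphism; the reflexive point is not intransitive (R••∧R•• but R••).
So no modal formula (or set of formulas) defines exactly the intransitive frames.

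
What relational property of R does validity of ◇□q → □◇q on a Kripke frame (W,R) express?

convergence

Suppose ◇□q→□◇q is valid. Take Rxy, Rxz and set V(q)={w : Ryw}. Then □q at y so ◇□q at x, so □◇q at x, so ◇q at z, giving w with Rzw and Ryw.
The converse is a direct semantic check.
So the correspondent is convergence.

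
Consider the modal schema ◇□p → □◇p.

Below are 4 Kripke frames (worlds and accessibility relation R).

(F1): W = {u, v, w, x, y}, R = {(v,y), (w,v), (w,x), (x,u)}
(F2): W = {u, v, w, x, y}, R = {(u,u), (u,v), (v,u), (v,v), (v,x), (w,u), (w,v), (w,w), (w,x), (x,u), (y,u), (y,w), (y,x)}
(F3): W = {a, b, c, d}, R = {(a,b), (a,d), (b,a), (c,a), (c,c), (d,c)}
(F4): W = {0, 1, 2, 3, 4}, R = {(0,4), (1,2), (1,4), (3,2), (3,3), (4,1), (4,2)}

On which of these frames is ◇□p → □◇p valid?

The schema corresponds to convergence: ∀x ∀y ∀z (Rxy ∧ Rxz → ∃w (Ryw ∧ Rzw)).
(F1): fails — Rvy and Rvy but y and y have no common successor.
(F2): condition met.
(F3): fails — Rab and Rad but b and d have no common successor.
(F4): fails — R12 and R12 but 2 and 2 have no common successor.
Valid on: (F2).

(F2)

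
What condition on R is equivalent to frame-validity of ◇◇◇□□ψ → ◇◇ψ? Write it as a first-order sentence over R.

∀x ∀y (xR³y → ∃w (yR²w ∧ xR²w))

This is a Sahlqvist (Geach-type) schema ◇^3□^2ψ → □^0◇^2ψ.
Minimal-valuation argument: fix x; take any y with xR^3y and any z with xR^0z. Set V(ψ) to the set of worlds R-reachable from y in exactly 2 steps. Then □^2ψ holds at y, so the antecedent holds at x; validity forces ◇^2ψ at z, giving a w with zR^2w and yR^2w.
First-order correspondent: ∀x ∀y (xR³y → ∃w (yR²w ∧ xR²w)).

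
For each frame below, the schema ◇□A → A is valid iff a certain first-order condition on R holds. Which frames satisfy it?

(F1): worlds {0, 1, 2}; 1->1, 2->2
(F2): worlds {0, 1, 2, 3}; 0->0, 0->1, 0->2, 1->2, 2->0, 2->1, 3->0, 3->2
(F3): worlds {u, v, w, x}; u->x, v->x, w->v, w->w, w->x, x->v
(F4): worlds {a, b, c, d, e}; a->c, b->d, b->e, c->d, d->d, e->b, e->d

(F1)

The schema corresponds to symmetry: ∀x ∀y (Rxy → Ryx).
(F1): ✓.
(F2): fails — R32 but not R23.
(F3): fails — Rwx but not Rxw.
(F4): fails — Rcd but not Rdc.
Valid on: (F1).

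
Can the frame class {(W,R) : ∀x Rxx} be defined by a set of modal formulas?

Yes — defined by □q → q

Yes: it is reflexivity, defined by the T schema □q → q.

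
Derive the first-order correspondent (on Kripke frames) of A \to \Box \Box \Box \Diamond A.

\forall x \forall z (x R^3 z \to \exists w (x = w \wedge zRw))

This is a Sahlqvist (Geach-type) schema ◇^0□^0A → □^3◇^1A.
Minimal-valuation argument: fix x; take any y with xR^0y and any z with xR^3z. Set V(A) to the set of worlds R-reachable from y in exactly 0 steps. Then □^0A holds at y, so the antecedent holds at x; validity forces ◇^1A at z, giving a w with zR^1w and yR^0w.
First-order correspondent: \forall x \forall z (x R^3 z \to \exists w (x = w \wedge zRw)).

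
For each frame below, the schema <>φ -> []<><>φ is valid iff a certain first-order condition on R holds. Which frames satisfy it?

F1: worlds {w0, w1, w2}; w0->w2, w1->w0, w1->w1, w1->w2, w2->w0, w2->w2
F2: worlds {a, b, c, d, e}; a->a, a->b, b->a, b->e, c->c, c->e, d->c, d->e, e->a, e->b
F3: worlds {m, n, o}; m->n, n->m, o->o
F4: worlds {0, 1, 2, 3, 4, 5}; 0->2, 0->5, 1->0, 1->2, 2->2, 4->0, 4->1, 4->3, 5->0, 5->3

The schema corresponds to a generalized confluence (Geach) condition: forall x forall y forall z ((xRy & xRz) -> exists w (y = w & z R^2 w)).
F1: fails — w1Rw1, w1Rw0 but no w with w1=w and w0R²w.
F2: fails — cRc, cRe but no w with c=w and eR²w.
F3: holds.
F4: fails — 0R5, 0R2 but no w with 5=w and 2R²w.
Valid on: F3.

F3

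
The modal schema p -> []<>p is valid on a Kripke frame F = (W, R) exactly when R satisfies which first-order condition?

Suppose p→□◇p is valid. Take Rxy and set V(p)={x}. Then p at x, so □◇p at x, so ◇p at y, so some z with Ryz has p; z=x, i.e. Ryx.

Symmetry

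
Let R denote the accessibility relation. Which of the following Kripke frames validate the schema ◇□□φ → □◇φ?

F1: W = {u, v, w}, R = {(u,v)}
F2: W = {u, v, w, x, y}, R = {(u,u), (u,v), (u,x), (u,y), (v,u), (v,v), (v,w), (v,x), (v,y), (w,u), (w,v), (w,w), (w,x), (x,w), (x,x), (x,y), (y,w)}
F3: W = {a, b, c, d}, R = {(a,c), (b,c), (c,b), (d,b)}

F2

The schema corresponds to a generalized confluence (Geach) condition: ∀x ∀y ∀z ((xRy ∧ xRz) → ∃w (yR²w ∧ zRw)).
F1: fails — uRv, uRv but no t with vR²t and vRt.
F2: ✓.
F3: fails — aRc, aRc but no w with cR²w and cRw.
Valid on: F2.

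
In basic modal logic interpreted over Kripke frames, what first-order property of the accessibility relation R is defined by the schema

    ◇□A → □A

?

The Euclidean property

This is frame-equivalent to ◇A → □◇A (substitute ¬A for A and contrapose).
Suppose ◇A→□◇A is valid. Take Rxy, Rxz and set V(A)={y}. Then ◇A at x, so □◇A at x, so ◇A at z, so some w with Rzw has A; w=y, i.e. Rzy. By symmetry of the argument, Ryz.
Conversely, any frame satisfying ∀x ∀y ∀z (Rxy ∧ Rxz → Ryz) validates the schema.
So the correspondent is the Euclidean property.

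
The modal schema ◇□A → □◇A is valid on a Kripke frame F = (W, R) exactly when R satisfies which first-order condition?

Convergence

Suppose ◇□A→□◇A is valid. Take Rxy, Rxz and set V(A)={w : Ryw}. Then □A at y so ◇□A at x, so □◇A at x, so ◇A at z, giving w with Rzw and Ryw.
Conversely, on a frame with convergence the schema holds at every world under every valuation.
So the correspondent is convergence.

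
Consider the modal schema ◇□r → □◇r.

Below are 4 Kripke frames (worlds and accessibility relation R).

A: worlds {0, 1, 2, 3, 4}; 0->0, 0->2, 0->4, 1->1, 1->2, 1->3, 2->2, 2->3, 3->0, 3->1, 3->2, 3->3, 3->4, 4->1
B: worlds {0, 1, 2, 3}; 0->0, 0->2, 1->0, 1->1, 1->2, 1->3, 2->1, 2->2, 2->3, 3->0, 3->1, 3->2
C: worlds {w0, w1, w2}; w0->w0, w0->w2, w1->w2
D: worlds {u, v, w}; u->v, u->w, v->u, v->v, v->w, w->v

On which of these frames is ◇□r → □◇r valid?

Frame correspondent (Sahlqvist): ∀x ∀y ∀z (Rxy ∧ Rxz → ∃w (Ryw ∧ Rzw)) — i.e. convergence.
A: fails — R00 and R04 but 0 and 4 have no common successor.
B: condition met.
C: fails — Rw0w2 and Rw0w2 but w2 and w2 have no common successor.
D: condition met.

B, D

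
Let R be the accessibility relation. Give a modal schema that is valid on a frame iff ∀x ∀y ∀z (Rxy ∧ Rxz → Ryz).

◇q → □◇q

A defining formula is ◇q → □◇q (the 5 axiom).
Suppose ◇q→□◇q is valid. Take Rxy, Rxz and set V(q)={y}. Then ◇q at x, so □◇q at x, so ◇q at z, so some w with Rzw has q; w=y, i.e. Rzy. By symmetry of the argument, Ryz.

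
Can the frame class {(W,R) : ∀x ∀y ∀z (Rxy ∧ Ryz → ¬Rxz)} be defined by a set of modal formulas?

If a class were modally definable it would be closed under surjective bounded morphisms (Goldblatt–Thomason).
The 7-cycle (worlds 0,1,2,3,4,5,6 with 0→1→2→3→4→5→6→0) is intransitive. Mapping every world to a single reflexive point • is a surjective bounded morphism; the reflexive point is not intransitive (R••∧R•• but R••).
So no modal formula (or set of formulas) defines exactly the intransitive frames.

No — not modally definable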